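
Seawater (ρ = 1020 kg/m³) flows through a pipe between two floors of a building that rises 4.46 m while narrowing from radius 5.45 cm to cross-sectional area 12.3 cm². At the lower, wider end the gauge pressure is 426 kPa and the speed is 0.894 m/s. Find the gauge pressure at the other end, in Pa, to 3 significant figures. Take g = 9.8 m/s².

Continuity gives A₁v₁ = A₂v₂, so v₂ = (93.3 cm²)/(12.3 cm²) × 0.894 m/s = 6.78 m/s.
Applying Bernoulli between the two ends and solving for P₂: P₂ = P₁ + ½ρ(v₁² − v₂²) − ρgΔh.
P₂ = 426000 + ½·1020·(0.894² − 6.78²) − 1020·9.8·(+4.46) = 426000 + (-23100) − (44600) = 358000 Pa.

P₂ ≈ 358000 Pa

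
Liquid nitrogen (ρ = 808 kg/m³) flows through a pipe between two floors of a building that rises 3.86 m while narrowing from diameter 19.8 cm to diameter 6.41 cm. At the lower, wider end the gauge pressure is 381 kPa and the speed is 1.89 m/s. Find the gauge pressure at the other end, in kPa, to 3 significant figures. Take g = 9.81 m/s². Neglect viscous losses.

220 kPa

Mass conservation (A₁v₁ = A₂v₂) gives v₂ = 1.89 × 308/32.3 = 18.0 m/s.
Applying Bernoulli between the two ends and solving for P₂: P₂ = P₁ + ½ρ(v₁² − v₂²) − ρgΔh.
P₂ = 381000 + ½·808·(1.89² − 18.0²) − 808·9.81·(+3.86) = 381000 + (-130000) − (30600) = 220000 Pa.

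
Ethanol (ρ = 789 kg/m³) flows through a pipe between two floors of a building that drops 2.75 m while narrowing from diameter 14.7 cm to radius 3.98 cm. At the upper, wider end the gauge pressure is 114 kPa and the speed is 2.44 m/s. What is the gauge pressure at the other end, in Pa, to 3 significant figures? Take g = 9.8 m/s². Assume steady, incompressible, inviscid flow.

P₂ ≈ 110000 Pa

The volume flow rate is constant, so v₂ = (A₁/A₂)v₁ = (170/49.8)·2.44 = 8.32 m/s.
Energy conservation along the streamline gives P₂ = P₁ − ½ρ(v₂² − v₁²) − ρg(h₂ − h₁).
P₂ = 114000 + ½·789·(2.44² − 8.32²) − 789·9.8·(−2.75) = 114000 + (-25000) − (-21300) = 110000 Pa.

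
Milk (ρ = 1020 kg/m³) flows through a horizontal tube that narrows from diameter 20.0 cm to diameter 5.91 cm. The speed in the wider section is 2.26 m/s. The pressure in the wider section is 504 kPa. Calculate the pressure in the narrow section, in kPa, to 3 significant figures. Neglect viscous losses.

P₂ = 165 kPa

Continuity gives A₁v₁ = A₂v₂, so v₂ = (314 cm²)/(27.4 cm²) × 2.26 m/s = 25.9 m/s.
Along the horizontal streamline, P + ½ρv² is constant.
P₂ = P₁ − ½ρ(v₂² − v₁²) = 504000 − ½·1020·(25.9² − 2.26²) = 504000 − 339000 = 165000 Pa.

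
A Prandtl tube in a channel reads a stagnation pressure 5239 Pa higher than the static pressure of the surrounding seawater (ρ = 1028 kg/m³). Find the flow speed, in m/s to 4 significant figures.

At the stagnation point the flow is brought to rest, so Bernoulli gives P_stag − P_static = ½ρv².
v = √(2ΔP/ρ) = √(2·5239/1028) = 3.193 m/s.

v ≈ 3.193 m/s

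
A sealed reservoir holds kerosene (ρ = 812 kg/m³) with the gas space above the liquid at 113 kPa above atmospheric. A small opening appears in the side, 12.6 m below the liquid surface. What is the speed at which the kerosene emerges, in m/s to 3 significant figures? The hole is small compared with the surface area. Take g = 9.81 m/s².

Take point 1 at the surface (v₁ ≈ 0) and point 2 at the hole (at atmospheric pressure). Bernoulli: P₁ + ρg h = P_atm + ½ρv₂².
With P₁ − P_atm = 113000 Pa, v₂ = √(2gh + 2ΔP/ρ) = √(2·9.81·12.6 + 2·113000/812) = 22.9 m/s.

v ≈ 22.9 m/s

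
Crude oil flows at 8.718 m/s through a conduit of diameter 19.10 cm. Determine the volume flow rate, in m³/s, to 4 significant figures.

Q = 0.2498 m³/s

Q = A·v = 0.02865 m² × 8.718 m/s = 0.2498 m³/s.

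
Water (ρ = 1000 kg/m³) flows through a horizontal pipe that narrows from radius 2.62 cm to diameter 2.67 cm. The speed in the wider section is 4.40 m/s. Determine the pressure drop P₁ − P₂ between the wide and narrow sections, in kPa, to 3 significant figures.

By continuity, v₂ = v₁·A₁/A₂ = 4.40·(21.6/5.60) = 16.9 m/s.
With no height change, Bernoulli's equation is P₁ + ½ρv₁² = P₂ + ½ρv₂².
P₁ − P₂ = ½·1000·(16.9² − 4.40²) = ½·1000·268 = 134000 Pa.

ΔP = 134 kPa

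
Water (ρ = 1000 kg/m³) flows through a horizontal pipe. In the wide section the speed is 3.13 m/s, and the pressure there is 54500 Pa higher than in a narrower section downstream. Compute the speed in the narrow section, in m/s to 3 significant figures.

With h₁ = h₂, rearranging Bernoulli gives v₂ = √(v₁² + 2ΔP/ρ).
v₂ = √(3.13² + 2·54500/1000) = √(9.80 + 109) = 10.9 m/s.

v₂ = 10.9 m/s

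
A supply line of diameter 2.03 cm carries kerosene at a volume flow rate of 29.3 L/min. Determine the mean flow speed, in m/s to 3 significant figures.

v = 1.51 m/s

Q = 29.3 L/min = 0.000488 m³/s.
v = Q/A = 0.000488 / 0.000324 = 1.51 m/s.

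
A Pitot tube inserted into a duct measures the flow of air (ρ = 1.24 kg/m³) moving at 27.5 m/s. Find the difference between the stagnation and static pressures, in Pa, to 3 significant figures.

Bernoulli between the free stream and the stagnation point: ½ρv² = P_stag − P_static.
ΔP = ½·1.24·27.5² = 469 Pa.

ΔP = 469 Pa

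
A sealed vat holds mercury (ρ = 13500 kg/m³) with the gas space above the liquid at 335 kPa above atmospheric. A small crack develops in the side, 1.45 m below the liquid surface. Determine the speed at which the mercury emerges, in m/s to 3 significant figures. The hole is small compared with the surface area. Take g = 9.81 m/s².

Take point 1 at the surface (v₁ ≈ 0) and point 2 at the hole (at atmospheric pressure). Bernoulli: P₁ + ρg h = P_atm + ½ρv₂².
With P₁ − P_atm = 335000 Pa, v₂ = √(2gh + 2ΔP/ρ) = √(2·9.81·1.45 + 2·335000/13500) = 8.84 m/s.

v ≈ 8.84 m/s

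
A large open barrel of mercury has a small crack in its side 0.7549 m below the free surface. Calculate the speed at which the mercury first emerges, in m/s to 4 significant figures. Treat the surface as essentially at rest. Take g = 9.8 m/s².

3.847 m/s

Bernoulli from surface to hole (P equal, v_surface ≈ 0): v = √(2gh) = √(2×9.8×0.7549) = 3.847 m/s.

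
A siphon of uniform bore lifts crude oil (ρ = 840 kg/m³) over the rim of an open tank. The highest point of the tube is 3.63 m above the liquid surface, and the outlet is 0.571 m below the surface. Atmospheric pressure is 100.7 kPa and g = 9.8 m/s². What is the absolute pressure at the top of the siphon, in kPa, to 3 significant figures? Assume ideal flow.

P_top = 66.1 kPa

From the surface to the outlet (both open to atmosphere, surface at rest): v = √(2g·h_out) = √(2·9.8·0.571) = 3.35 m/s.
With constant cross-section the crest speed equals v; applying Bernoulli from the surface up to the crest, P_top = P_atm − ½ρv² − ρg·h_top.
P_top = 100700 − ½·840·3.35² − 840·9.8·3.63 = 66100 Pa.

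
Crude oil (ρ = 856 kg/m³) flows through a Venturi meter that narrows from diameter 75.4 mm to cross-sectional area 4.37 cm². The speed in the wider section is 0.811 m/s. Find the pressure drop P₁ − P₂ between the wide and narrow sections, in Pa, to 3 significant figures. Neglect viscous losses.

ΔP ≈ 29100 Pa

Mass conservation (A₁v₁ = A₂v₂) gives v₂ = 0.811 × 44.7/4.37 = 8.29 m/s.
The pipe is horizontal, so Bernoulli reduces to P₁ + ½ρv₁² = P₂ + ½ρv₂².
P₁ − P₂ = ½·856·(8.29² − 0.811²) = ½·856·68.0 = 29100 Pa.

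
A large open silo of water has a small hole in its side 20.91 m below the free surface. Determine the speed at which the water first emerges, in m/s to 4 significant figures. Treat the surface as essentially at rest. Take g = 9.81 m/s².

v ≈ 20.25 m/s

The surface is effectively still and both ends are open, so ½v² = gh and v = √(2·9.81·20.91) = 20.25 m/s.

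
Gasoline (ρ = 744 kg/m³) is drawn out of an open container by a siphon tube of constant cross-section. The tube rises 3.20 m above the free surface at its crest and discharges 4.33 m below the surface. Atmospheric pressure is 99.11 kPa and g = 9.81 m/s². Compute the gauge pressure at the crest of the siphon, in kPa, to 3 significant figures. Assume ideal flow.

-55.0 kPa

Bernoulli surface→outlet gives ½v² = g·h_out, so v = √(2·9.81·4.33) = 9.22 m/s.
The bore is uniform, so the speed at the crest is the same v. Bernoulli surface→crest: P_atm = P_top + ½ρv² + ρg·h_top.
P_top = 99110 − ½·744·9.22² − 744·9.81·3.20 = 44200 Pa. So P_gauge = P_top − P_atm = -55000 Pa.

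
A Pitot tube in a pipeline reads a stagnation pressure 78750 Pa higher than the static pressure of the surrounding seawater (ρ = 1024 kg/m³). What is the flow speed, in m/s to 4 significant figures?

The dynamic pressure equals the rise in static pressure at the stagnation point: ΔP = ½ρv².
v = √(2ΔP/ρ) = √(2·78750/1024) = 12.40 m/s.

v ≈ 12.40 m/s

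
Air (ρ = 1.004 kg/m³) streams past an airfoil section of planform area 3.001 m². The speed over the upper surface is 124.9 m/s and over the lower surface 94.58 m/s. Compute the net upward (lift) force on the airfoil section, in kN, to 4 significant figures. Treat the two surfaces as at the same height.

F ≈ 10.03 kN

With equal heights on the two surfaces, Bernoulli gives P_lower − P_upper = ½ρ(v_upper² − v_lower²).
ΔP = ½·1.004·(124.9² − 94.58²) = 3341 Pa.
Lift = ΔP · A = 3341 × 3.001 = 10030 N.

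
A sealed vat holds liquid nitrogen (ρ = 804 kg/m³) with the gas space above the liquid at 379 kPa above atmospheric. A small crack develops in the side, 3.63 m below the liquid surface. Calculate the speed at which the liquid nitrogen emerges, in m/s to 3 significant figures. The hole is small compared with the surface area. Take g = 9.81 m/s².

v ≈ 31.8 m/s

Take point 1 at the surface (v₁ ≈ 0) and point 2 at the hole (at atmospheric pressure). Bernoulli: P₁ + ρg h = P_atm + ½ρv₂².
With P₁ − P_atm = 379000 Pa, v₂ = √(2gh + 2ΔP/ρ) = √(2·9.81·3.63 + 2·379000/804) = 31.8 m/s.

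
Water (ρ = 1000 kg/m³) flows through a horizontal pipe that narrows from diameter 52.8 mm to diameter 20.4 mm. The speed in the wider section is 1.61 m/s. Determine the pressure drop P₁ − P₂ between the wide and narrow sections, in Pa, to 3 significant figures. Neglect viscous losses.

ΔP ≈ 56900 Pa

The volume flow rate is constant, so v₂ = (A₁/A₂)v₁ = (21.9/3.27)·1.61 = 10.8 m/s.
Along the horizontal streamline, P + ½ρv² is constant.
P₁ − P₂ = ½·1000·(10.8² − 1.61²) = ½·1000·114 = 56900 Pa.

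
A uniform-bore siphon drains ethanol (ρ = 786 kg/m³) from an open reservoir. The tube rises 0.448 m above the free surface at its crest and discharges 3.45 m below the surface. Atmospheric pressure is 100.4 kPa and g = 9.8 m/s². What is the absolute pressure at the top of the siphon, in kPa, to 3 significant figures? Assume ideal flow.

P_top = 70.4 kPa

The outlet speed comes from Torricelli: v = √(2g·3.45) = 8.22 m/s.
With constant cross-section the crest speed equals v; applying Bernoulli from the surface up to the crest, P_top = P_atm − ½ρv² − ρg·h_top.
P_top = 100400 − ½·786·8.22² − 786·9.8·0.448 = 70400 Pa.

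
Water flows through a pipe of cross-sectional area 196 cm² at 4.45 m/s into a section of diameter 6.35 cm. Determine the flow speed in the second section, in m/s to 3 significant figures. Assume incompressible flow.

The volume flow rate is constant, so v₂ = (A₁/A₂)v₁ = (196/31.7)·4.45 = 27.5 m/s.

v₂ = 27.5 m/s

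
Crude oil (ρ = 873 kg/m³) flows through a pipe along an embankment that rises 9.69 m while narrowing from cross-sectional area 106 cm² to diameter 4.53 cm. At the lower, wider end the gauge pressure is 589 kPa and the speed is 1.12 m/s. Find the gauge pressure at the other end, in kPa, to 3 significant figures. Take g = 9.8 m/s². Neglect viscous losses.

483 kPa

Continuity gives A₁v₁ = A₂v₂, so v₂ = (106 cm²)/(16.1 cm²) × 1.12 m/s = 7.37 m/s.
Applying Bernoulli between the two ends and solving for P₂: P₂ = P₁ + ½ρ(v₁² − v₂²) − ρgΔh.
P₂ = 589000 + ½·873·(1.12² − 7.37²) − 873·9.8·(+9.69) = 589000 + (-23100) − (82900) = 483000 Pa.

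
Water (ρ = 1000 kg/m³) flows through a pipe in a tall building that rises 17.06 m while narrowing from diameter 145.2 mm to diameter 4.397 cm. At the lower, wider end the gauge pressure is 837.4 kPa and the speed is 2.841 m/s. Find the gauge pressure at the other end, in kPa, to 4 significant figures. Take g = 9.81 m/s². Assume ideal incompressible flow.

Mass conservation (A₁v₁ = A₂v₂) gives v₂ = 2.841 × 165.6/15.18 = 30.98 m/s.
Bernoulli: P₁ + ½ρv₁² + ρg h₁ = P₂ + ½ρv₂² + ρg h₂, so P₂ = P₁ + ½ρ(v₁² − v₂²) − ρg(h₂ − h₁).
P₂ = 837400 + ½·1000·(2.841² − 30.98²) − 1000·9.81·(+17.06) = 837400 + (-475900) − (167400) = 194200 Pa.

P₂ ≈ 194.2 kPa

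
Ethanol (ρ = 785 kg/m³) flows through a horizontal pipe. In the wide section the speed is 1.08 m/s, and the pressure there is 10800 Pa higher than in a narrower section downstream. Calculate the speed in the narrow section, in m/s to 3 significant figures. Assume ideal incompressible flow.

Horizontal Bernoulli: P₁ + ½ρv₁² = P₂ + ½ρv₂², so v₂² = v₁² + 2(P₁ − P₂)/ρ.
v₂ = √(1.08² + 2·10800/785) = √(1.17 + 27.5) = 5.36 m/s.

v₂ = 5.36 m/s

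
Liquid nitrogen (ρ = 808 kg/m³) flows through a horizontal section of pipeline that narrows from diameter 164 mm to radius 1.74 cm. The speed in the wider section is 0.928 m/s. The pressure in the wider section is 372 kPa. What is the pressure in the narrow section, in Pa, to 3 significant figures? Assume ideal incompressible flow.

By continuity, v₂ = v₁·A₁/A₂ = 0.928·(211/9.51) = 20.6 m/s.
With no height change, Bernoulli's equation is P₁ + ½ρv₁² = P₂ + ½ρv₂².
P₂ = P₁ − ½ρ(v₂² − v₁²) = 372000 − ½·808·(20.6² − 0.928²) = 372000 − 171000 = 201000 Pa.

201000 Pa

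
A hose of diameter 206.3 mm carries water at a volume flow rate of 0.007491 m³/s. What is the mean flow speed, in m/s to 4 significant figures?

Q = 0.007491 m³/s = 0.007491 m³/s.
v = Q/A = 0.007491 / 0.03343 = 0.2241 m/s.

v ≈ 0.2241 m/s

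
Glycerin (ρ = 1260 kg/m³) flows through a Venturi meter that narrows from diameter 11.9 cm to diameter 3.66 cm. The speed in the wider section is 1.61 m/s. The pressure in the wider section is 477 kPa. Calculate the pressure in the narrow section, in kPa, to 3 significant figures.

296 kPa

Continuity gives A₁v₁ = A₂v₂, so v₂ = (111 cm²)/(10.5 cm²) × 1.61 m/s = 17.0 m/s.
Bernoulli (h₁ = h₂): P₁ − P₂ = ½ρ(v₂² − v₁²).
P₂ = P₁ − ½ρ(v₂² − v₁²) = 477000 − ½·1260·(17.0² − 1.61²) = 477000 − 181000 = 296000 Pa.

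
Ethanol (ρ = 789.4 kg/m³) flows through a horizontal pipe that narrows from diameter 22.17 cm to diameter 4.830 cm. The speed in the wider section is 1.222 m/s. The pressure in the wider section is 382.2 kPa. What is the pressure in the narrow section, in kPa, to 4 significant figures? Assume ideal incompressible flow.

P₂ ≈ 121.2 kPa

Continuity gives A₁v₁ = A₂v₂, so v₂ = (386.0 cm²)/(18.32 cm²) × 1.222 m/s = 25.75 m/s.
With no height change, Bernoulli's equation is P₁ + ½ρv₁² = P₂ + ½ρv₂².
P₂ = P₁ − ½ρ(v₂² − v₁²) = 382200 − ½·789.4·(25.75² − 1.222²) = 382200 − 261000 = 121200 Pa.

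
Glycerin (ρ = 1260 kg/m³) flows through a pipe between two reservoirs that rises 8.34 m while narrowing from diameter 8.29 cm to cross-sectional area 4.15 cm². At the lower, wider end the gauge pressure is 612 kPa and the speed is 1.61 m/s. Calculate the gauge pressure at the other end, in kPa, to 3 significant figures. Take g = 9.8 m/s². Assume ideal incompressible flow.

The volume flow rate is constant, so v₂ = (A₁/A₂)v₁ = (54.0/4.15)·1.61 = 20.9 m/s.
Bernoulli: P₁ + ½ρv₁² + ρg h₁ = P₂ + ½ρv₂² + ρg h₂, so P₂ = P₁ + ½ρ(v₁² − v₂²) − ρg(h₂ − h₁).
P₂ = 612000 + ½·1260·(1.61² − 20.9²) − 1260·9.8·(+8.34) = 612000 + (-275000) − (103000) = 234000 Pa.

P₂ = 234 kPa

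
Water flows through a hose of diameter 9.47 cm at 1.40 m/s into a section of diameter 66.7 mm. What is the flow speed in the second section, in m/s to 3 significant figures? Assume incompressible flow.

Mass conservation (A₁v₁ = A₂v₂) gives v₂ = 1.40 × 70.4/34.9 = 2.82 m/s.

2.82 m/s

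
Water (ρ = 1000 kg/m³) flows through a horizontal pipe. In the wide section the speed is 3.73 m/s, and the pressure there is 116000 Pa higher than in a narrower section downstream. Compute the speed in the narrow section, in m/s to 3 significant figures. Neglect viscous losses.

v₂ ≈ 15.7 m/s

Horizontal Bernoulli: P₁ + ½ρv₁² = P₂ + ½ρv₂², so v₂² = v₁² + 2(P₁ − P₂)/ρ.
v₂ = √(3.73² + 2·116000/1000) = √(13.9 + 232) = 15.7 m/s.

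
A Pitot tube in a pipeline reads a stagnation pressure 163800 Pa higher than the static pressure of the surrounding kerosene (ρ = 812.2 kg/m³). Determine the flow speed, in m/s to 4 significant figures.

20.08 m/s

At the stagnation point the flow is brought to rest, so Bernoulli gives P_stag − P_static = ½ρv².
v = √(2ΔP/ρ) = √(2·163800/812.2) = 20.08 m/s.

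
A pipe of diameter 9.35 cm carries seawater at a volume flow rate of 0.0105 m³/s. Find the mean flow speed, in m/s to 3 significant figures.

v = 1.53 m/s

Q = 0.0105 m³/s = 0.0105 m³/s.
v = Q/A = 0.0105 / 0.00687 = 1.53 m/s.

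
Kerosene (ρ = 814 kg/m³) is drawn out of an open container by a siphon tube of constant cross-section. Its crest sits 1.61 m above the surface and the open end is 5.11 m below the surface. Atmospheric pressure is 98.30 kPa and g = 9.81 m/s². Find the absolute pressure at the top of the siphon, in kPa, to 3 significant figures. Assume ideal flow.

Bernoulli surface→outlet gives ½v² = g·h_out, so v = √(2·9.81·5.11) = 10.0 m/s.
The bore is uniform, so the speed at the crest is the same v. Bernoulli surface→crest: P_atm = P_top + ½ρv² + ρg·h_top.
P_top = 98300 − ½·814·10.0² − 814·9.81·1.61 = 44600 Pa.

P_top ≈ 44.6 kPa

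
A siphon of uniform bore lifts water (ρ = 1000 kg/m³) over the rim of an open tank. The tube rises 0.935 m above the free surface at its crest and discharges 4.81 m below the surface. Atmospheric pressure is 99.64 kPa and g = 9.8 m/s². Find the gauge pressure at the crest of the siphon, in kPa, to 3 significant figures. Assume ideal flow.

P_gauge = -56.3 kPa

From the surface to the outlet (both open to atmosphere, surface at rest): v = √(2g·h_out) = √(2·9.8·4.81) = 9.71 m/s.
With constant cross-section the crest speed equals v; applying Bernoulli from the surface up to the crest, P_top = P_atm − ½ρv² − ρg·h_top.
P_top = 99640 − ½·1000·9.71² − 1000·9.8·0.935 = 43300 Pa. So P_gauge = P_top − P_atm = -56300 Pa.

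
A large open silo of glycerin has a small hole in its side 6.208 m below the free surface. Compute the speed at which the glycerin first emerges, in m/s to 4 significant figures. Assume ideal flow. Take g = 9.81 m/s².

v ≈ 11.04 m/s

With the surface at rest and both surface and jet at atmospheric pressure, Bernoulli gives ρg h = ½ρv², so v = √(2gh) = √(2·9.81·6.208) = 11.04 m/s.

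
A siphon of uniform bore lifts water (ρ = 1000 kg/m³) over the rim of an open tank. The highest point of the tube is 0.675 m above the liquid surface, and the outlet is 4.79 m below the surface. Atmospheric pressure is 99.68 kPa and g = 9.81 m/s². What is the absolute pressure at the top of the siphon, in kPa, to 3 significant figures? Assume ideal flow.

From the surface to the outlet (both open to atmosphere, surface at rest): v = √(2g·h_out) = √(2·9.81·4.79) = 9.69 m/s.
The bore is uniform, so the speed at the crest is the same v. Bernoulli surface→crest: P_atm = P_top + ½ρv² + ρg·h_top.
P_top = 99680 − ½·1000·9.69² − 1000·9.81·0.675 = 46100 Pa.

P_top ≈ 46.1 kPa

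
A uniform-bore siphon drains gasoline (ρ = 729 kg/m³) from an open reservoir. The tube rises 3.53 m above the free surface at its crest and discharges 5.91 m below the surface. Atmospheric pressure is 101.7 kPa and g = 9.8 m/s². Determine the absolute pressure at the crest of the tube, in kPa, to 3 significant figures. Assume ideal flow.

P_top ≈ 34.3 kPa

Bernoulli surface→outlet gives ½v² = g·h_out, so v = √(2·9.8·5.91) = 10.8 m/s.
Continuity keeps v the same throughout the tube; from surface to crest, P_atm + 0 = P_top + ½ρv² + ρg·h_top.
P_top = 101700 − ½·729·10.8² − 729·9.8·3.53 = 34300 Pa.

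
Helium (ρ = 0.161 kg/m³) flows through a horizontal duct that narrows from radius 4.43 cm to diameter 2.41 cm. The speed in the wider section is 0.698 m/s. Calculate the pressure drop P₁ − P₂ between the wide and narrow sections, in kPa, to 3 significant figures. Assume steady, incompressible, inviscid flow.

The volume flow rate is constant, so v₂ = (A₁/A₂)v₁ = (61.7/4.56)·0.698 = 9.43 m/s.
Bernoulli (h₁ = h₂): P₁ − P₂ = ½ρ(v₂² − v₁²).
P₁ − P₂ = ½·0.161·(9.43² − 0.698²) = ½·0.161·88.5 = 7.13 Pa.

ΔP = 0.00713 kPa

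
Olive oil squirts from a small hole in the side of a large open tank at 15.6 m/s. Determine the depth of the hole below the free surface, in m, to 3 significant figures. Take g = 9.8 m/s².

For a small hole in a large open tank, ½v² = gh, giving h = v²/(2g).
h = 15.6²/(2·9.8) = 243/19.60 = 12.4 m.

12.4 m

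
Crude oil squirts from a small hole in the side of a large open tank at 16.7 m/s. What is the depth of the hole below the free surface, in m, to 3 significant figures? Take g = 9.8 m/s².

Torricelli: v = √(2gh), so h = v²/(2g).
h = 16.7²/(2·9.8) = 279/19.60 = 14.2 m.

h ≈ 14.2 m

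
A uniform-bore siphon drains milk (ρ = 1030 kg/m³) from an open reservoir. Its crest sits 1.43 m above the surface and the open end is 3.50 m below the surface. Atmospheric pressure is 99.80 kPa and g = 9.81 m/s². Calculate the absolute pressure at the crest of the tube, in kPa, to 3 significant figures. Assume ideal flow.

P_top ≈ 50.0 kPa

From the surface to the outlet (both open to atmosphere, surface at rest): v = √(2g·h_out) = √(2·9.81·3.50) = 8.29 m/s.
The bore is uniform, so the speed at the crest is the same v. Bernoulli surface→crest: P_atm = P_top + ½ρv² + ρg·h_top.
P_top = 99800 − ½·1030·8.29² − 1030·9.81·1.43 = 50000 Pa.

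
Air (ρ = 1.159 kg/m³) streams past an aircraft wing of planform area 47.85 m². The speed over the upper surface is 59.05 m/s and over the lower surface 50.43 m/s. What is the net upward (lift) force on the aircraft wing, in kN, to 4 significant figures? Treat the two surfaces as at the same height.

With equal heights on the two surfaces, Bernoulli gives P_lower − P_upper = ½ρ(v_upper² − v_lower²).
ΔP = ½·1.159·(59.05² − 50.43²) = 546.9 Pa.
Lift = ΔP · A = 546.9 × 47.85 = 26170 N.

F ≈ 26.17 kN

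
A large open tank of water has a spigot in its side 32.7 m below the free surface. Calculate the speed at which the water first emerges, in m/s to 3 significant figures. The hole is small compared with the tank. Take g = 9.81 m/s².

With the surface at rest and both surface and jet at atmospheric pressure, Bernoulli gives ρg h = ½ρv², so v = √(2gh) = √(2·9.81·32.7) = 25.3 m/s.

v ≈ 25.3 m/s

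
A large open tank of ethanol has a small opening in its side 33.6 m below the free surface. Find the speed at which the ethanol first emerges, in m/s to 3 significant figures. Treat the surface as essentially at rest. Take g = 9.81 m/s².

The surface is effectively still and both ends are open, so ½v² = gh and v = √(2·9.81·33.6) = 25.7 m/s.

v = 25.7 m/s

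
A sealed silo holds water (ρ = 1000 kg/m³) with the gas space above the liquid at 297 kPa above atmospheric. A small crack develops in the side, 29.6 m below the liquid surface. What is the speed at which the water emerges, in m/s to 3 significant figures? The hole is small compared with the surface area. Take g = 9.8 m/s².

Take point 1 at the surface (v₁ ≈ 0) and point 2 at the hole (at atmospheric pressure). Bernoulli: P₁ + ρg h = P_atm + ½ρv₂².
With P₁ − P_atm = 297000 Pa, v₂ = √(2gh + 2ΔP/ρ) = √(2·9.8·29.6 + 2·297000/1000) = 34.3 m/s.

v ≈ 34.3 m/s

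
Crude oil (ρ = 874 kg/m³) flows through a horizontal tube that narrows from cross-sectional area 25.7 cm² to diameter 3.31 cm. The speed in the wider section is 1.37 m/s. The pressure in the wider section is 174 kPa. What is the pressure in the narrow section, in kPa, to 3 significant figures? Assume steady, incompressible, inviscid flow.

The volume flow rate is constant, so v₂ = (A₁/A₂)v₁ = (25.7/8.60)·1.37 = 4.09 m/s.
Along the horizontal streamline, P + ½ρv² is constant.
P₂ = P₁ − ½ρ(v₂² − v₁²) = 174000 − ½·874·(4.09² − 1.37²) = 174000 − 6500 = 168000 Pa.

P₂ = 168 kPa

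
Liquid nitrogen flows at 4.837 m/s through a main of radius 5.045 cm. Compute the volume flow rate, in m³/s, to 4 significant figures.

Q = A·v = 0.007996 m² × 4.837 m/s = 0.03868 m³/s.

Q = 0.03868 m³/s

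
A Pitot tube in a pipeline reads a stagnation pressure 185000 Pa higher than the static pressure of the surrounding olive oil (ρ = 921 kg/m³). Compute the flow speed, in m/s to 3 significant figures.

At the stagnation point the flow is brought to rest, so Bernoulli gives P_stag − P_static = ½ρv².
v = √(2ΔP/ρ) = √(2·185000/921) = 20.0 m/s.

20.0 m/s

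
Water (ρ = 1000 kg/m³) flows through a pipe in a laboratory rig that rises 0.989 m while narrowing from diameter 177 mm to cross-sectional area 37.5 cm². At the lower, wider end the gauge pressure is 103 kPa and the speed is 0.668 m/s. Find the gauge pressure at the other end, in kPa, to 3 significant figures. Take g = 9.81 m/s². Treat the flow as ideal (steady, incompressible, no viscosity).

P₂ ≈ 83.9 kPa

By continuity, v₂ = v₁·A₁/A₂ = 0.668·(246/37.5) = 4.38 m/s.
Applying Bernoulli between the two ends and solving for P₂: P₂ = P₁ + ½ρ(v₁² − v₂²) − ρgΔh.
P₂ = 103000 + ½·1000·(0.668² − 4.38²) − 1000·9.81·(+0.989) = 103000 + (-9380) − (9700) = 83900 Pa.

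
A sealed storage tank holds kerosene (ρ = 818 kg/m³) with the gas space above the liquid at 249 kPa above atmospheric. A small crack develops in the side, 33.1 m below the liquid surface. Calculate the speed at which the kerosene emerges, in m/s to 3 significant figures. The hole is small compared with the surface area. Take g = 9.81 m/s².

v = 35.5 m/s

Take point 1 at the surface (v₁ ≈ 0) and point 2 at the hole (at atmospheric pressure). Bernoulli: P₁ + ρg h = P_atm + ½ρv₂².
With P₁ − P_atm = 249000 Pa, v₂ = √(2gh + 2ΔP/ρ) = √(2·9.81·33.1 + 2·249000/818) = 35.5 m/s.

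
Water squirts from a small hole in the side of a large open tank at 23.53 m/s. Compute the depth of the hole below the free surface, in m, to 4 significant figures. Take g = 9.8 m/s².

h ≈ 28.25 m

Inverting v = √(2gh) gives h = v² / 2g.
h = 23.53²/(2·9.8) = 553.7/19.60 = 28.25 m.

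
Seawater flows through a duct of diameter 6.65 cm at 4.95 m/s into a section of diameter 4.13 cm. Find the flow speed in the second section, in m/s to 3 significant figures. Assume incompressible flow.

v₂ = 12.8 m/s

The volume flow rate is constant, so v₂ = (A₁/A₂)v₁ = (34.7/13.4)·4.95 = 12.8 m/s.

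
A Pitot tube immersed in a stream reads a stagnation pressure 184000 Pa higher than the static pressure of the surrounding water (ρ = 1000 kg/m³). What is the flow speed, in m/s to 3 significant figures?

19.2 m/s

The dynamic pressure equals the rise in static pressure at the stagnation point: ΔP = ½ρv².
v = √(2ΔP/ρ) = √(2·184000/1000) = 19.2 m/s.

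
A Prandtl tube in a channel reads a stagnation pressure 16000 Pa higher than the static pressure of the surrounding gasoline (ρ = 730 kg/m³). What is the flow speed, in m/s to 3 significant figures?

v ≈ 6.62 m/s

At the stagnation point the flow is brought to rest, so Bernoulli gives P_stag − P_static = ½ρv².
v = √(2ΔP/ρ) = √(2·16000/730) = 6.62 m/s.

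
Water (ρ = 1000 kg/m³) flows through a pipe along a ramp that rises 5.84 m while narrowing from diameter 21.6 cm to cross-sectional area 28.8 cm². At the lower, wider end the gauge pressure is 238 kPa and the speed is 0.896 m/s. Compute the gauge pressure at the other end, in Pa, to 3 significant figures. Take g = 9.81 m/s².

P₂ ≈ 116000 Pa

Mass conservation (A₁v₁ = A₂v₂) gives v₂ = 0.896 × 366/28.8 = 11.4 m/s.
Applying Bernoulli between the two ends and solving for P₂: P₂ = P₁ + ½ρ(v₁² − v₂²) − ρgΔh.
P₂ = 238000 + ½·1000·(0.896² − 11.4²) − 1000·9.81·(+5.84) = 238000 + (-64600) − (57300) = 116000 Pa.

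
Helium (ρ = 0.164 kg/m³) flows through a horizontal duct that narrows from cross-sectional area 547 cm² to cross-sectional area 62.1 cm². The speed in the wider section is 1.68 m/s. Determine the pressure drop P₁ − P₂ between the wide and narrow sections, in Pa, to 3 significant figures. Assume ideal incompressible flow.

By continuity, v₂ = v₁·A₁/A₂ = 1.68·(547/62.1) = 14.8 m/s.
The pipe is horizontal, so Bernoulli reduces to P₁ + ½ρv₁² = P₂ + ½ρv₂².
P₁ − P₂ = ½·0.164·(14.8² − 1.68²) = ½·0.164·216 = 17.7 Pa.

ΔP = 17.7 Pa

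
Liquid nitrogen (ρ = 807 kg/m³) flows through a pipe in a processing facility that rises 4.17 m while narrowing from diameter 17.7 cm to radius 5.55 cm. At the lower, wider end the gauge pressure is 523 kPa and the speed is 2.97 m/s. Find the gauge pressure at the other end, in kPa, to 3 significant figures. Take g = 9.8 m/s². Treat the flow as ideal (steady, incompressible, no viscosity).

By continuity, v₂ = v₁·A₁/A₂ = 2.97·(246/96.8) = 7.55 m/s.
Applying Bernoulli between the two ends and solving for P₂: P₂ = P₁ + ½ρ(v₁² − v₂²) − ρgΔh.
P₂ = 523000 + ½·807·(2.97² − 7.55²) − 807·9.8·(+4.17) = 523000 + (-19500) − (33000) = 471000 Pa.

P₂ ≈ 471 kPa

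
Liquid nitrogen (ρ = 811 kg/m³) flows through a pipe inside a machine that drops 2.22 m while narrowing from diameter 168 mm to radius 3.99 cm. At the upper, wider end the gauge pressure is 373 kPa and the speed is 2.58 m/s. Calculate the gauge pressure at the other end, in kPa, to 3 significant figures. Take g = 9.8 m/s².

Mass conservation (A₁v₁ = A₂v₂) gives v₂ = 2.58 × 222/50.0 = 11.4 m/s.
Applying Bernoulli between the two ends and solving for P₂: P₂ = P₁ + ½ρ(v₁² − v₂²) − ρgΔh.
P₂ = 373000 + ½·811·(2.58² − 11.4²) − 811·9.8·(−2.22) = 373000 + (-50300) − (-17600) = 340000 Pa.

P₂ ≈ 340 kPa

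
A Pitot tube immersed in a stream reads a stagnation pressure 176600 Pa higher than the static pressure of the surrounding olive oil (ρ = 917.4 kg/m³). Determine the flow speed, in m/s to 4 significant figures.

v ≈ 19.62 m/s

At the stagnation point the flow is brought to rest, so Bernoulli gives P_stag − P_static = ½ρv².
v = √(2ΔP/ρ) = √(2·176600/917.4) = 19.62 m/s.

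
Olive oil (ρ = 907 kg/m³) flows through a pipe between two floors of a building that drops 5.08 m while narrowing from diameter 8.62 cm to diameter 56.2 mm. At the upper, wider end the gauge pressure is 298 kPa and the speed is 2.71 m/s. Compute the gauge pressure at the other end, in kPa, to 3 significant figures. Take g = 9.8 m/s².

By continuity, v₂ = v₁·A₁/A₂ = 2.71·(58.4/24.8) = 6.38 m/s.
Bernoulli: P₁ + ½ρv₁² + ρg h₁ = P₂ + ½ρv₂² + ρg h₂, so P₂ = P₁ + ½ρ(v₁² − v₂²) − ρg(h₂ − h₁).
P₂ = 298000 + ½·907·(2.71² − 6.38²) − 907·9.8·(−5.08) = 298000 + (-15100) − (-45200) = 328000 Pa.

P₂ ≈ 328 kPa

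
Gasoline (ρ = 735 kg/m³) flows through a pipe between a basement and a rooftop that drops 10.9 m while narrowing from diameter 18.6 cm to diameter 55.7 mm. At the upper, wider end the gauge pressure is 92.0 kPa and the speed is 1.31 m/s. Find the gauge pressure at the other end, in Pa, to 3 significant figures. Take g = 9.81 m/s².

The volume flow rate is constant, so v₂ = (A₁/A₂)v₁ = (272/24.4)·1.31 = 14.6 m/s.
Applying Bernoulli between the two ends and solving for P₂: P₂ = P₁ + ½ρ(v₁² − v₂²) − ρgΔh.
P₂ = 92000 + ½·735·(1.31² − 14.6²) − 735·9.81·(−10.9) = 92000 + (-77800) − (-78600) = 92800 Pa.

92800 Pa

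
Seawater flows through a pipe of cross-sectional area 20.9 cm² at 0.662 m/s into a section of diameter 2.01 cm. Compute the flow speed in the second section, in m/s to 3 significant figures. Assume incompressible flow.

v₂ = 4.36 m/s

By continuity, v₂ = v₁·A₁/A₂ = 0.662·(20.9/3.17) = 4.36 m/s.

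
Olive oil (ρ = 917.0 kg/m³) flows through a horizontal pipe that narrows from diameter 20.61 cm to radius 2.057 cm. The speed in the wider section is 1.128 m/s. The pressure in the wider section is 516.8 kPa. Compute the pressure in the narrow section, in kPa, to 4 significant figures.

The volume flow rate is constant, so v₂ = (A₁/A₂)v₁ = (333.6/13.29)·1.128 = 28.31 m/s.
Along the horizontal streamline, P + ½ρv² is constant.
P₂ = P₁ − ½ρ(v₂² − v₁²) = 516800 − ½·917.0·(28.31² − 1.128²) = 516800 − 366900 = 149900 Pa.

P₂ ≈ 149.9 kPa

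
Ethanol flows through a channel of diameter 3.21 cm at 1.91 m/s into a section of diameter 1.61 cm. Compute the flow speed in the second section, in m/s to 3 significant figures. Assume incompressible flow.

v₂ ≈ 7.59 m/s

By continuity, v₂ = v₁·A₁/A₂ = 1.91·(8.09/2.04) = 7.59 m/s.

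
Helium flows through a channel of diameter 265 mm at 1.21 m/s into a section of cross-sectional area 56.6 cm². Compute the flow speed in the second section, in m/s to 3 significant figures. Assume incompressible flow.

v₂ = 11.8 m/s

The volume flow rate is constant, so v₂ = (A₁/A₂)v₁ = (552/56.6)·1.21 = 11.8 m/s.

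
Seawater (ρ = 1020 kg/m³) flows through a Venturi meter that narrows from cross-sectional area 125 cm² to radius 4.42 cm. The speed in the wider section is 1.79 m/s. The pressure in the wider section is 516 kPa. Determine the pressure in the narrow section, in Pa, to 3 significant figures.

511000 Pa

By continuity, v₂ = v₁·A₁/A₂ = 1.79·(125/61.4) = 3.65 m/s.
The pipe is horizontal, so Bernoulli reduces to P₁ + ½ρv₁² = P₂ + ½ρv₂².
P₂ = P₁ − ½ρ(v₂² − v₁²) = 516000 − ½·1020·(3.65² − 1.79²) = 516000 − 5140 = 511000 Pa.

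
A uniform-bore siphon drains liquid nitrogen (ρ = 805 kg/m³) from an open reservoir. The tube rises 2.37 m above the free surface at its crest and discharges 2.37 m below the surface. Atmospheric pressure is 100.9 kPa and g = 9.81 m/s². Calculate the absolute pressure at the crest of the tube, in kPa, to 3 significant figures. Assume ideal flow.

Bernoulli surface→outlet gives ½v² = g·h_out, so v = √(2·9.81·2.37) = 6.82 m/s.
The bore is uniform, so the speed at the crest is the same v. Bernoulli surface→crest: P_atm = P_top + ½ρv² + ρg·h_top.
P_top = 100900 − ½·805·6.82² − 805·9.81·2.37 = 63500 Pa.

P_top = 63.5 kPa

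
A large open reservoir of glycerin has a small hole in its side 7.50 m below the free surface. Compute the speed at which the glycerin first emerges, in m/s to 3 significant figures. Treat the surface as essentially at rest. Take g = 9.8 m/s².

12.1 m/s

The surface is effectively still and both ends are open, so ½v² = gh and v = √(2·9.8·7.50) = 12.1 m/s.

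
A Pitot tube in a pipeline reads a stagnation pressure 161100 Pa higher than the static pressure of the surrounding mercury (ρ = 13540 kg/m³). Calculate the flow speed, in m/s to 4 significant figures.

Bernoulli between the free stream and the stagnation point: ½ρv² = P_stag − P_static.
v = √(2ΔP/ρ) = √(2·161100/13540) = 4.878 m/s.

4.878 m/s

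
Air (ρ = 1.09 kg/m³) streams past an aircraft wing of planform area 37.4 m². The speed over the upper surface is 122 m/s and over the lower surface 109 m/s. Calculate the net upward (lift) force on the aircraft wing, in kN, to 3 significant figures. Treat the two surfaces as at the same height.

With equal heights on the two surfaces, Bernoulli gives P_lower − P_upper = ½ρ(v_upper² − v_lower²).
ΔP = ½·1.09·(122² − 109²) = 1640 Pa.
Lift = ΔP · A = 1640 × 37.4 = 61200 N.

61.2 kN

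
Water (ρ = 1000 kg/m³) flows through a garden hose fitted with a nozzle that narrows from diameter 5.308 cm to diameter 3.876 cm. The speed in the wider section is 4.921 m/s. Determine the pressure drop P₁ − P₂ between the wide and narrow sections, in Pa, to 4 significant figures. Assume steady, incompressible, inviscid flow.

ΔP ≈ 30480 Pa

Continuity gives A₁v₁ = A₂v₂, so v₂ = (22.13 cm²)/(11.80 cm²) × 4.921 m/s = 9.229 m/s.
The pipe is horizontal, so Bernoulli reduces to P₁ + ½ρv₁² = P₂ + ½ρv₂².
P₁ − P₂ = ½·1000·(9.229² − 4.921²) = ½·1000·60.96 = 30480 Pa.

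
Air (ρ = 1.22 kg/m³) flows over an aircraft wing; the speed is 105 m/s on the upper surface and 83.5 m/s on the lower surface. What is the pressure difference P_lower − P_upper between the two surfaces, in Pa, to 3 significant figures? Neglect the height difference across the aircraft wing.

2470 Pa

Bernoulli (same height): P_lower − P_upper = ½ρ(v_upper² − v_lower²).
ΔP = ½·1.22·(105² − 83.5²) = 2470 Pa.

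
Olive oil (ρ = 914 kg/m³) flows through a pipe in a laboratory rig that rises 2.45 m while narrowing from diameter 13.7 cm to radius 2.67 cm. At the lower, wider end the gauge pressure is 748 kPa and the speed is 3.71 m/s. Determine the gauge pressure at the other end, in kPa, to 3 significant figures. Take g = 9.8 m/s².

Mass conservation (A₁v₁ = A₂v₂) gives v₂ = 3.71 × 147/22.4 = 24.4 m/s.
Bernoulli: P₁ + ½ρv₁² + ρg h₁ = P₂ + ½ρv₂² + ρg h₂, so P₂ = P₁ + ½ρ(v₁² − v₂²) − ρg(h₂ − h₁).
P₂ = 748000 + ½·914·(3.71² − 24.4²) − 914·9.8·(+2.45) = 748000 + (-266000) − (21900) = 460000 Pa.

P₂ ≈ 460 kPa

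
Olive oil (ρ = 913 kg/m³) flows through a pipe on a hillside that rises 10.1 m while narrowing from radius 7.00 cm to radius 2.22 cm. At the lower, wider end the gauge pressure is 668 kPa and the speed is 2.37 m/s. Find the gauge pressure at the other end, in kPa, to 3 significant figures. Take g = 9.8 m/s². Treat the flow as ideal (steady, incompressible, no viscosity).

Continuity gives A₁v₁ = A₂v₂, so v₂ = (154 cm²)/(15.5 cm²) × 2.37 m/s = 23.6 m/s.
Energy conservation along the streamline gives P₂ = P₁ − ½ρ(v₂² − v₁²) − ρg(h₂ − h₁).
P₂ = 668000 + ½·913·(2.37² − 23.6²) − 913·9.8·(+10.1) = 668000 + (-251000) − (90400) = 327000 Pa.

327 kPa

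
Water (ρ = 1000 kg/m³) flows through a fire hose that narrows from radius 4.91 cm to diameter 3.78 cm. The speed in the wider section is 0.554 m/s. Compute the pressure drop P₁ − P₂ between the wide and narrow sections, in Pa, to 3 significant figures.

Continuity gives A₁v₁ = A₂v₂, so v₂ = (75.7 cm²)/(11.2 cm²) × 0.554 m/s = 3.74 m/s.
The pipe is horizontal, so Bernoulli reduces to P₁ + ½ρv₁² = P₂ + ½ρv₂².
P₁ − P₂ = ½·1000·(3.74² − 0.554²) = ½·1000·13.7 = 6840 Pa.

ΔP ≈ 6840 Pa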